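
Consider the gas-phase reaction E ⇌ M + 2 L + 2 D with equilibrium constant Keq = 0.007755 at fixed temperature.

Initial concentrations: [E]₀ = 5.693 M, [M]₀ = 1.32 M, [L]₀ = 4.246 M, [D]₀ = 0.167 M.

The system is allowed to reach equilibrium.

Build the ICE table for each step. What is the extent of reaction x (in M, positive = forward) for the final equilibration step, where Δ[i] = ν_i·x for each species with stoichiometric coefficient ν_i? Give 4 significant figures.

x = -0.06068 M

Q₀ = 0.1166 vs Keq = 0.007755 ⇒ Q>K, reverse
Step 1:
                   E          M          L          D
  init         5.693       1.32      4.246      0.167
  Δ          0.06068   -0.06068    -0.1214    -0.1214
  eq           5.754      1.259      4.125    0.04564
  solve Keq expr → x = -0.06068; check Q = 0.007755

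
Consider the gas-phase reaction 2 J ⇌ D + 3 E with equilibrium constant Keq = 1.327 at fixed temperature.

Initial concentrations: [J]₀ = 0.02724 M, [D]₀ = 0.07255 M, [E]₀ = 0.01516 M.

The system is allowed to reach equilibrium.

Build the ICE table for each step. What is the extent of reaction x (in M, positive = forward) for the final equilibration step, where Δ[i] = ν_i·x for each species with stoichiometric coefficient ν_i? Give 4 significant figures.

x = 0.01214 M

Q₀ = 3.4066e-04 vs Keq = 1.327 ⇒ Q<K, forward
Step 1:
                    J           D           E
  Initial     0.02724     0.07255     0.01516
  Change     -0.02428     0.01214     0.03642
  Equil      0.002959     0.08469     0.05158
  solve Keq expr → x = 0.01214; check Q = 1.327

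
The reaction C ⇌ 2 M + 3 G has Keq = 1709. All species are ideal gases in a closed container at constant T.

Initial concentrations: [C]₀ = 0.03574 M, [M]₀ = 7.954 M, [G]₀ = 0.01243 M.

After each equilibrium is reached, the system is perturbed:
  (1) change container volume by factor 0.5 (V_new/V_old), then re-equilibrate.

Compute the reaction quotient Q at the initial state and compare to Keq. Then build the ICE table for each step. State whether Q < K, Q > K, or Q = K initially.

Q₀ = 0.0034 vs Keq = 1709 ⇒ Q<K, forward
Step 1:
                    C           M           G
  I           0.03574       7.954     0.01243
  C          -0.03568     0.07135       0.107
  E        6.4243e-05       8.025      0.1195
  solve Keq expr → x = 0.03568; check Q = 1709
Then change container volume by factor 0.5 (V_new/V_old).
Step 2:
                    C           M           G
  I        1.2849e-04       16.05      0.2389
  C          0.001791   -0.003582   -0.005373
  E          0.001919       16.05      0.2335
  solve Keq expr → x = -0.001791; check Q = 1709

Q₀ = 0.0034; Q < K (proceeds forward)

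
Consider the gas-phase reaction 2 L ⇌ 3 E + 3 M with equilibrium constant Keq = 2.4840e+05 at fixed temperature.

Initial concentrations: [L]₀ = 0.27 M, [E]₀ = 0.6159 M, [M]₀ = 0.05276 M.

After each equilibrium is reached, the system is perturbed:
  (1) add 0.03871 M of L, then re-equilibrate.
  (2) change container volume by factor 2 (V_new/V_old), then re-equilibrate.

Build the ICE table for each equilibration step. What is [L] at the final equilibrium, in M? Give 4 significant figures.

Q₀ = 4.7067e-04 vs Keq = 2.4840e+05 ⇒ Q<K, forward
Step 1:
                   L          E          M
  Initial       0.27     0.6159    0.05276
  Change     -0.2694      0.404      0.404
  Equil   6.3809e-04       1.02     0.4568
  solve Keq expr → x = 0.1347; check Q = 2.4840e+05
Then add 0.03871 M of L.
Step 2:
                   L          E          M
  Initial    0.03935       1.02     0.4568
  Change    -0.03852    0.05778    0.05778
  Equil   8.2864e-04      1.078     0.5146
  solve Keq expr → x = 0.01926; check Q = 2.4840e+05
Then change container volume by factor 2 (V_new/V_old).
Step 3:
                   L          E          M
  Initial 4.1432e-04     0.5389     0.2573
  Change  -3.1032e-04 4.6549e-04 4.6549e-04
  Equil   1.0400e-04     0.5393     0.2578
  solve Keq expr → x = 1.5516e-04; check Q = 2.4840e+05

[L]_eq = 1.0400e-04 M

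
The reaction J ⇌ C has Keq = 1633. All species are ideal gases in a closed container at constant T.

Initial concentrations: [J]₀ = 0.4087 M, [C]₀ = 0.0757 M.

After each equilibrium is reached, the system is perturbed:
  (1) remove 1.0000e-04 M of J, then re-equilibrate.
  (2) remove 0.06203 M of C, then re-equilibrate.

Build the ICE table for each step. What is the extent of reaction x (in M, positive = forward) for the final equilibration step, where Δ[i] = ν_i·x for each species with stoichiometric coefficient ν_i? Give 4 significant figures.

Q₀ = 0.1852 vs Keq = 1633 ⇒ Q<K, forward
Step 1:
                   J          C
  init        0.4087     0.0757
  Δ          -0.4084     0.4084
  eq      2.9645e-04     0.4841
  solve Keq expr → x = 0.4084; check Q = 1633
Then remove 1.0000e-04 M of J.
Step 2:
                   J          C
  init    1.9645e-04     0.4841
  Δ       9.9939e-05 -9.9939e-05
  eq      2.9639e-04      0.484
  solve Keq expr → x = -9.9939e-05; check Q = 1633
Then remove 0.06203 M of C.
Step 3:
                   J          C
  init    2.9639e-04      0.422
  Δ       -3.7962e-05 3.7962e-05
  eq      2.5843e-04      0.422
  solve Keq expr → x = 3.7962e-05; check Q = 1633

x = 3.7962e-05 M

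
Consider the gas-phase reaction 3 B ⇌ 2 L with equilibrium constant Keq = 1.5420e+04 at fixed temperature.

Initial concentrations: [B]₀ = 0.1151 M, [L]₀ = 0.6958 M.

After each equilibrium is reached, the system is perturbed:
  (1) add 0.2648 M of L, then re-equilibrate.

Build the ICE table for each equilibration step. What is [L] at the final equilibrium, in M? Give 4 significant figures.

Q₀ = 317.5 vs Keq = 1.5420e+04 ⇒ Q<K, forward
Step 1:
                   B          L
  init        0.1151     0.6958
  Δ         -0.08192    0.05462
  eq         0.03318     0.7504
  solve Keq expr → x = 0.02731; check Q = 1.5420e+04
Then add 0.2648 M of L.
Step 2:
                   B          L
  init       0.03318      1.015
  Δ         0.007276  -0.004851
  eq         0.04045       1.01
  solve Keq expr → x = -0.002425; check Q = 1.5420e+04

[L]_eq = 1.01 M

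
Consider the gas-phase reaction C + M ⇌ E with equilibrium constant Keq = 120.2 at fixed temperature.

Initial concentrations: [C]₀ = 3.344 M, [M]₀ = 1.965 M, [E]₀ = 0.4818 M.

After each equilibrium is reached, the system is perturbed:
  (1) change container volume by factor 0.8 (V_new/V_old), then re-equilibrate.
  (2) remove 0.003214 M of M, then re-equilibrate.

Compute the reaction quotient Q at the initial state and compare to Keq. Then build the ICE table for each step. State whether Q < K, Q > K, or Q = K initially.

Q₀ = 0.07332 vs Keq = 120.2 ⇒ Q<K, forward
Step 1:
                  C         M         E
  I           3.344     1.965    0.4818
  C           -1.95     -1.95      1.95
  E           1.394   0.01452     2.432
  solve Keq expr → x = 1.95; check Q = 120.2
Then change container volume by factor 0.8 (V_new/V_old).
Step 2:
                  C         M         E
  I           1.742   0.01815      3.04
  C       -0.003583 -0.003583  0.003583
  E           1.738   0.01457     3.044
  solve Keq expr → x = 0.003583; check Q = 120.2
Then remove 0.003214 M of M.
Step 3:
                  C         M         E
  I           1.738   0.01135     3.044
  C        0.003172  0.003172 -0.003172
  E           1.741   0.01453     3.041
  solve Keq expr → x = -0.003172; check Q = 120.2

Q₀ = 0.07332; Q < K (proceeds forward)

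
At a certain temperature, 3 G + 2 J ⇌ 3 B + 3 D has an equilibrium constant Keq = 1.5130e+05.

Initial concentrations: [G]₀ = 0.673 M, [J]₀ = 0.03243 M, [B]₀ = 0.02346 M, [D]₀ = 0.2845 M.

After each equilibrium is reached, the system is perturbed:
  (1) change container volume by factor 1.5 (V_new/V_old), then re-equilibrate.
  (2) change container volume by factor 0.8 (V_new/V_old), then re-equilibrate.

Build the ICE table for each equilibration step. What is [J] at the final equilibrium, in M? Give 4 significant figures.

Q₀ = 9.2745e-04 vs Keq = 1.5130e+05 ⇒ Q<K, forward
Step 1:
                  G         J         B         D
  I           0.673   0.03243   0.02346    0.2845
  C        -0.04862  -0.03241   0.04862   0.04862
  E          0.6244 1.9386e-05   0.07208    0.3331
  solve Keq expr → x = 0.01621; check Q = 1.5130e+05
Then change container volume by factor 1.5 (V_new/V_old).
Step 2:
                  G         J         B         D
  I          0.4163 1.2924e-05   0.04805    0.2221
  C       -3.5550e-06 -2.3700e-06 3.5550e-06 3.5550e-06
  E          0.4163 1.0554e-05   0.04805    0.2221
  solve Keq expr → x = 1.1850e-06; check Q = 1.5130e+05
Then change container volume by factor 0.8 (V_new/V_old).
Step 3:
                  G         J         B         D
  I          0.5203 1.3192e-05   0.06007    0.2776
  C       2.3340e-06 1.5560e-06 -2.3340e-06 -2.3340e-06
  E          0.5203 1.4748e-05   0.06007    0.2776
  solve Keq expr → x = -7.7799e-07; check Q = 1.5130e+05

[J]_eq = 1.4748e-05 M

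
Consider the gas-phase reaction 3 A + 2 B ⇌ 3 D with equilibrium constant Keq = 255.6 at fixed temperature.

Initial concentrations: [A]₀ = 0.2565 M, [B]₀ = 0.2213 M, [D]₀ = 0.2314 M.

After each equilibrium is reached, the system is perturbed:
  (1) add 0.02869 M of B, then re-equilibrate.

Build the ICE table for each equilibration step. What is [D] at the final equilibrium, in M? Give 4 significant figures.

[D]_eq = 0.3286 M

Q₀ = 14.99 vs Keq = 255.6 ⇒ Q<K, forward
Step 1:
                  A         B         D
  I          0.2565    0.2213    0.2314
  C        -0.08779  -0.05853   0.08779
  E          0.1687    0.1628    0.3192
  solve Keq expr → x = 0.02926; check Q = 255.6
Then add 0.02869 M of B.
Step 2:
                  A         B         D
  I          0.1687    0.1915    0.3192
  C       -0.009373 -0.006249  0.009373
  E          0.1593    0.1852    0.3286
  solve Keq expr → x = 0.003124; check Q = 255.6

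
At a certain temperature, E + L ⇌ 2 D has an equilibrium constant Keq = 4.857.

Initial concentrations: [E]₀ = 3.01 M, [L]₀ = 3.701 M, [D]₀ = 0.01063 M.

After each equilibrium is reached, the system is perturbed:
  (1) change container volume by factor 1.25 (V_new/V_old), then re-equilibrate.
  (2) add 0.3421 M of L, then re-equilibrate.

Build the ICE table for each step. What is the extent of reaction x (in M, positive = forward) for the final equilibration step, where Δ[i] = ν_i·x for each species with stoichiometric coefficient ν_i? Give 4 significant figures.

Q₀ = 1.0143e-05 vs Keq = 4.857 ⇒ Q<K, forward
Step 1:
                    E           L           D
  Initial        3.01       3.701     0.01063
  Change       -1.737      -1.737       3.474
  Equil         1.273       1.964       3.485
  solve Keq expr → x = 1.737; check Q = 4.857
Then change container volume by factor 1.25 (V_new/V_old).
Step 2:
                    E           L           D
  Initial       1.018       1.571       2.788
  Change            0           0           0
  Equil         1.018       1.571       2.788
  solve Keq expr → x = 0; check Q = 4.857
Then add 0.3421 M of L.
Step 3:
                    E           L           D
  Initial       1.018       1.913       2.788
  Change      -0.0668     -0.0668      0.1336
  Equil        0.9516       1.846       2.921
  solve Keq expr → x = 0.0668; check Q = 4.857

x = 0.0668 M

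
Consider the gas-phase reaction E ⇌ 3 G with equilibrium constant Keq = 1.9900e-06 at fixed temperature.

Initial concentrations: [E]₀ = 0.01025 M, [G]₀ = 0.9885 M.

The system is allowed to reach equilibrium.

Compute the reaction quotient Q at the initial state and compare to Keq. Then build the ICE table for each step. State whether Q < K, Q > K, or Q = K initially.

Q₀ = 94.23; Q > K (proceeds reverse)

Q₀ = 94.23 vs Keq = 1.9900e-06 ⇒ Q>K, reverse
Step 1:
                  E         G
  I         0.01025    0.9885
  C          0.3266   -0.9797
  E          0.3368  0.008752
  solve Keq expr → x = -0.3266; check Q = 1.9900e-06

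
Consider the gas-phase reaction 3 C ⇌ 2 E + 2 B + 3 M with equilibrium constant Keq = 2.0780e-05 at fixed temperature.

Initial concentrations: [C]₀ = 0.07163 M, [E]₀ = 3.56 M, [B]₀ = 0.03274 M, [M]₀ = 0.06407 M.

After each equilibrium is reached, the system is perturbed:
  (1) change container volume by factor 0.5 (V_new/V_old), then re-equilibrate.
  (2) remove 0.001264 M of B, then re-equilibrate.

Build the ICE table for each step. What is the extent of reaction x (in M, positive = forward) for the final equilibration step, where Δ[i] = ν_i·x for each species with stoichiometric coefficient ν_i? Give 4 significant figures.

Q₀ = 0.009722 vs Keq = 2.0780e-05 ⇒ Q>K, reverse
Step 1:
                    C           E           B           M
  Initial     0.07163        3.56     0.03274     0.06407
  Change      0.03528    -0.02352    -0.02352    -0.03528
  Equil        0.1069       3.536    0.009222     0.02879
  solve Keq expr → x = -0.01176; check Q = 2.0780e-05
Then change container volume by factor 0.5 (V_new/V_old).
Step 2:
                    C           E           B           M
  Initial      0.2138       7.073     0.01844     0.05759
  Change       0.0154    -0.01027    -0.01027     -0.0154
  Equil        0.2292       7.063    0.008175     0.04218
  solve Keq expr → x = -0.005134; check Q = 2.0780e-05
Then remove 0.001264 M of B.
Step 3:
                    C           E           B           M
  Initial      0.2292       7.063    0.006911     0.04218
  Change    -0.001266  8.4377e-04  8.4377e-04    0.001266
  Equil         0.228       7.064    0.007755     0.04345
  solve Keq expr → x = 4.2189e-04; check Q = 2.0780e-05

x = 4.2189e-04 M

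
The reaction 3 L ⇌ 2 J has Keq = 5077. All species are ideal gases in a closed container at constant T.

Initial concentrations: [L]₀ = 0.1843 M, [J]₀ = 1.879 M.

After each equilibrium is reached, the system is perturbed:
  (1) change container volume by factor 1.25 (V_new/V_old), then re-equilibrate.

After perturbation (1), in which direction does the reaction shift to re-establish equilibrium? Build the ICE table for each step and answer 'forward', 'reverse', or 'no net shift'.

Direction: reverse

Q₀ = 564 vs Keq = 5077 ⇒ Q<K, forward
Step 1:
                   L          J
  init        0.1843      1.879
  Δ         -0.09375     0.0625
  eq         0.09055      1.941
  solve Keq expr → x = 0.03125; check Q = 5077
Then change container volume by factor 1.25 (V_new/V_old).
Step 2:
                   L          J
  init       0.07244      1.553
  Δ         0.005471  -0.003648
  eq         0.07791       1.55
  solve Keq expr → x = -0.001824; check Q = 5077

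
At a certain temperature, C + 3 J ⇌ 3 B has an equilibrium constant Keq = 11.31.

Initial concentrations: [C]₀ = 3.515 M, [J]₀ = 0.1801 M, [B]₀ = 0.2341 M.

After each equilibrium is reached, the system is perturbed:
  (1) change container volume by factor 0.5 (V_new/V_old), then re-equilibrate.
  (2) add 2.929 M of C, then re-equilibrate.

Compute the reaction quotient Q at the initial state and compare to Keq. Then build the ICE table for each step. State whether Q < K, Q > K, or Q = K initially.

Q₀ = 0.6248 vs Keq = 11.31 ⇒ Q<K, forward
Step 1:
                  C         J         B
  init        3.515    0.1801    0.2341
  Δ        -0.02868  -0.08604   0.08604
  eq          3.486   0.09406    0.3201
  solve Keq expr → x = 0.02868; check Q = 11.31
Then change container volume by factor 0.5 (V_new/V_old).
Step 2:
                  C         J         B
  init        6.973    0.1881    0.6403
  Δ        -0.01047  -0.03141   0.03141
  eq          6.962    0.1567    0.6717
  solve Keq expr → x = 0.01047; check Q = 11.31
Then add 2.929 M of C.
Step 3:
                  C         J         B
  init        9.891    0.1567    0.6717
  Δ       -0.004772  -0.01432   0.01432
  eq          9.886    0.1424     0.686
  solve Keq expr → x = 0.004772; check Q = 11.31

Q₀ = 0.6248; Q < K (proceeds forward)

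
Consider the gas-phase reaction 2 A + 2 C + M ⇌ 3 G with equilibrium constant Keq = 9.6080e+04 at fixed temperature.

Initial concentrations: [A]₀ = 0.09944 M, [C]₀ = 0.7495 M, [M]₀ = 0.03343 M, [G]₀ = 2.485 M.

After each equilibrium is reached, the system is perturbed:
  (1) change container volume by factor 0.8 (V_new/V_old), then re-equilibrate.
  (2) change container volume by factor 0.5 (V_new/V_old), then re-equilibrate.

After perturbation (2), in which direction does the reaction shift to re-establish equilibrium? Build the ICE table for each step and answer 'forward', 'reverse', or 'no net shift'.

Q₀ = 8.2638e+04 vs Keq = 9.6080e+04 ⇒ Q<K, forward
Step 1:
                    A           C           M           G
  I           0.09944      0.7495     0.03343       2.485
  C         -0.003733   -0.003733   -0.001867      0.0056
  E           0.09571      0.7458     0.03156       2.491
  solve Keq expr → x = 0.001867; check Q = 9.6080e+04
Then change container volume by factor 0.8 (V_new/V_old).
Step 2:
                    A           C           M           G
  I            0.1196      0.9322     0.03945       3.113
  C          -0.01272    -0.01272   -0.006358     0.01907
  E            0.1069      0.9195      0.0331       3.132
  solve Keq expr → x = 0.006358; check Q = 9.6080e+04
Then change container volume by factor 0.5 (V_new/V_old).
Step 3:
                    A           C           M           G
  I            0.2138       1.839     0.06619       6.265
  C          -0.06051    -0.06051    -0.03026     0.09077
  E            0.1533       1.778     0.03593       6.355
  solve Keq expr → x = 0.03026; check Q = 9.6080e+04

Direction: forward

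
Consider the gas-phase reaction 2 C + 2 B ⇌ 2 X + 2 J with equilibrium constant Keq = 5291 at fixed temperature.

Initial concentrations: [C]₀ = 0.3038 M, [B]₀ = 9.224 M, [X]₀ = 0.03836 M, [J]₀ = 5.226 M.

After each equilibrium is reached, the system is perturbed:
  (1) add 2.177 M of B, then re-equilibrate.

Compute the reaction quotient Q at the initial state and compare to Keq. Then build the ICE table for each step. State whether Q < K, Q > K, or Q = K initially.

Q₀ = 0.005118 vs Keq = 5291 ⇒ Q<K, forward
Step 1:
                    C           B           X           J
  Initial      0.3038       9.224     0.03836       5.226
  Change      -0.3009     -0.3009      0.3009      0.3009
  Equil      0.002889       8.923      0.3393       5.527
  solve Keq expr → x = 0.1505; check Q = 5291
Then add 2.177 M of B.
Step 2:
                    C           B           X           J
  Initial    0.002889        11.1      0.3393       5.527
  Change  -5.6240e-04 -5.6240e-04  5.6240e-04  5.6240e-04
  Equil      0.002327        11.1      0.3398       5.527
  solve Keq expr → x = 2.8120e-04; check Q = 5291

Q₀ = 0.005118; Q < K (proceeds forward)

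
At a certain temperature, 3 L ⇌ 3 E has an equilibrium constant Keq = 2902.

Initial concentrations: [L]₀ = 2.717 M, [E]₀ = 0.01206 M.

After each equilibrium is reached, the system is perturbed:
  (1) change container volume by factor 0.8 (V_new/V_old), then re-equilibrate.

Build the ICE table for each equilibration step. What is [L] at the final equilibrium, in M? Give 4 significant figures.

Q₀ = 8.7453e-08 vs Keq = 2902 ⇒ Q<K, forward
Step 1:
                   L          E
  Initial      2.717    0.01206
  Change      -2.538      2.538
  Equil       0.1788       2.55
  solve Keq expr → x = 0.8461; check Q = 2902
Then change container volume by factor 0.8 (V_new/V_old).
Step 2:
                   L          E
  Initial     0.2235      3.188
  Change           0          0
  Equil       0.2235      3.188
  solve Keq expr → x = 0; check Q = 2902

[L]_eq = 0.2235 M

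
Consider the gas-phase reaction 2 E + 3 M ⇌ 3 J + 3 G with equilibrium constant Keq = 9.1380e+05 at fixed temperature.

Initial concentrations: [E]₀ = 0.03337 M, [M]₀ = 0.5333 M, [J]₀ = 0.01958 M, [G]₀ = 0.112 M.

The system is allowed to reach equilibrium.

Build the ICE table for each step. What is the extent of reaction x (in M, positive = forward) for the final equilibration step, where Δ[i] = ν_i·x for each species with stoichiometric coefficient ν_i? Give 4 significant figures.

x = 0.01668 M

Q₀ = 6.2440e-05 vs Keq = 9.1380e+05 ⇒ Q<K, forward
Step 1:
                   E          M          J          G
  I          0.03337     0.5333    0.01958      0.112
  C         -0.03337   -0.05005    0.05005    0.05005
  E       3.7321e-06     0.4833    0.06963      0.162
  solve Keq expr → x = 0.01668; check Q = 9.1387e+05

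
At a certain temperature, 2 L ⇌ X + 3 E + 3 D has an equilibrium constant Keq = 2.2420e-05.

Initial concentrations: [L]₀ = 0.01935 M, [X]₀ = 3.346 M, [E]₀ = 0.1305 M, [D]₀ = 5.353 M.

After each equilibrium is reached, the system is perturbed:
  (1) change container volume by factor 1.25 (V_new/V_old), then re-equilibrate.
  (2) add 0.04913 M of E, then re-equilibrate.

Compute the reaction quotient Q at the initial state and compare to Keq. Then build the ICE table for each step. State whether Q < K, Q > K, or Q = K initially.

Q₀ = 3046; Q > K (proceeds reverse)

Q₀ = 3046 vs Keq = 2.2420e-05 ⇒ Q>K, reverse
Step 1:
                  L         X         E         D
  Initial   0.01935     3.346    0.1305     5.353
  Change    0.08646  -0.04323   -0.1297   -0.1297
  Equil      0.1058     3.303 8.1094e-04     5.223
  solve Keq expr → x = -0.04323; check Q = 2.2420e-05
Then change container volume by factor 1.25 (V_new/V_old).
Step 2:
                  L         X         E         D
  Initial   0.08465     2.642 6.4875e-04     4.179
  Change  -1.9383e-04 9.6916e-05 2.9075e-04 2.9075e-04
  Equil     0.08445     2.642 9.3950e-04     4.179
  solve Keq expr → x = 9.6916e-05; check Q = 2.2420e-05
Then add 0.04913 M of E.
Step 3:
                  L         X         E         D
  Initial   0.08445     2.642   0.05007     4.179
  Change    0.03259   -0.0163  -0.04889  -0.04889
  Equil       0.117     2.626  0.001184      4.13
  solve Keq expr → x = -0.0163; check Q = 2.2420e-05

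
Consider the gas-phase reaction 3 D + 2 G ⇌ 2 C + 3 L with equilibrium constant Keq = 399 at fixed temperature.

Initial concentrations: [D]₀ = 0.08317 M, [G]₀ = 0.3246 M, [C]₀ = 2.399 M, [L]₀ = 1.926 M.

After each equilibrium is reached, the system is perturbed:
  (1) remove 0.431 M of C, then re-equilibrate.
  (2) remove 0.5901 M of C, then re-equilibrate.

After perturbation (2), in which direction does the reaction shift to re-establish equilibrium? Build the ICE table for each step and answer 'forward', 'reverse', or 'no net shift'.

Q₀ = 6.7832e+05 vs Keq = 399 ⇒ Q>K, reverse
Step 1:
                  D         G         C         L
  I         0.08317    0.3246     2.399     1.926
  C          0.4024    0.2683   -0.2683   -0.4024
  E          0.4856    0.5929     2.131     1.524
  solve Keq expr → x = -0.1341; check Q = 399
Then remove 0.431 M of C.
Step 2:
                  D         G         C         L
  I          0.4856    0.5929       1.7     1.524
  C        -0.03942  -0.02628   0.02628   0.03942
  E          0.4462    0.5666     1.726     1.563
  solve Keq expr → x = 0.01314; check Q = 399
Then remove 0.5901 M of C.
Step 3:
                  D         G         C         L
  I          0.4462    0.5666     1.136     1.563
  C        -0.06561  -0.04374   0.04374   0.06561
  E          0.3805    0.5229      1.18     1.629
  solve Keq expr → x = 0.02187; check Q = 399

Direction: forward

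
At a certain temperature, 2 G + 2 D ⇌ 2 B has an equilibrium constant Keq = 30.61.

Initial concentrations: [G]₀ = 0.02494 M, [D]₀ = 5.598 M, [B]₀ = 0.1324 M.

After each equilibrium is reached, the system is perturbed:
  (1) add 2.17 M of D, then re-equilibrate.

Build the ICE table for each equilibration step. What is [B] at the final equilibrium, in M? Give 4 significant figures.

[B]_eq = 0.1538 M

Q₀ = 0.8993 vs Keq = 30.61 ⇒ Q<K, forward
Step 1:
                   G          D          B
  init       0.02494      5.598     0.1324
  Δ            -0.02      -0.02       0.02
  eq        0.004938      5.578     0.1524
  solve Keq expr → x = 0.01; check Q = 30.61
Then add 2.17 M of D.
Step 2:
                   G          D          B
  init      0.004938      7.748     0.1524
  Δ        -0.001351  -0.001351   0.001351
  eq        0.003587      7.747     0.1538
  solve Keq expr → x = 6.7547e-04; check Q = 30.61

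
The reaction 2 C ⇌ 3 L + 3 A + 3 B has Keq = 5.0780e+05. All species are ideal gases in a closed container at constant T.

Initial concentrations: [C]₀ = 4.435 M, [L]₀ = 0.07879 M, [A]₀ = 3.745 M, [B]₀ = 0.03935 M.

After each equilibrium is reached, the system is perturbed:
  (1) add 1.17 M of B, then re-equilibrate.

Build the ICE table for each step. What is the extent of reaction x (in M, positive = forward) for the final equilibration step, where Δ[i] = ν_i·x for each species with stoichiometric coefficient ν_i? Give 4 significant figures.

x = -0.1049 M

Q₀ = 7.9582e-08 vs Keq = 5.0780e+05 ⇒ Q<K, forward
Step 1:
                   C          L          A          B
  I            4.435    0.07879      3.745    0.03935
  C           -2.598      3.898      3.898      3.898
  E            1.837      3.976      7.643      3.937
  solve Keq expr → x = 1.299; check Q = 5.0780e+05
Then add 1.17 M of B.
Step 2:
                   C          L          A          B
  I            1.837      3.976      7.643      5.107
  C           0.2098    -0.3147    -0.3147    -0.3147
  E            2.046      3.662      7.328      4.792
  solve Keq expr → x = -0.1049; check Q = 5.0780e+05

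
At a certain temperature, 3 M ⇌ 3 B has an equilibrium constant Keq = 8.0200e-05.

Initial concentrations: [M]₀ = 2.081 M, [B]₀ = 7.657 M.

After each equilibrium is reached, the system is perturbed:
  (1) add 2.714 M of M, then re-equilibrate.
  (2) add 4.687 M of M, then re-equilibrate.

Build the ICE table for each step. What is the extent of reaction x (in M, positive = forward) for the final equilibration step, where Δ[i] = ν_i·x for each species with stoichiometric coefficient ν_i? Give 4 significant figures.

Q₀ = 49.81 vs Keq = 8.0200e-05 ⇒ Q>K, reverse
Step 1:
                  M         B
  Initial     2.081     7.657
  Change      7.254    -7.254
  Equil       9.335    0.4026
  solve Keq expr → x = -2.418; check Q = 8.0200e-05
Then add 2.714 M of M.
Step 2:
                  M         B
  Initial     12.05    0.4026
  Change    -0.1122    0.1122
  Equil       11.94    0.5148
  solve Keq expr → x = 0.0374; check Q = 8.0200e-05
Then add 4.687 M of M.
Step 3:
                  M         B
  Initial     16.62    0.5148
  Change    -0.1938    0.1938
  Equil       16.43    0.7086
  solve Keq expr → x = 0.06459; check Q = 8.0200e-05

x = 0.06459 M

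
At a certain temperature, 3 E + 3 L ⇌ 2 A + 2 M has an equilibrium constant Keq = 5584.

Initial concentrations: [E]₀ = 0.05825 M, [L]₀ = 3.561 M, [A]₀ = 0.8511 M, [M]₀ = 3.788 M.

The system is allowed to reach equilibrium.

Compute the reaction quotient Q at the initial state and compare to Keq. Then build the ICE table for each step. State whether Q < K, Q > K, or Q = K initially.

Q₀ = 1165 vs Keq = 5584 ⇒ Q<K, forward
Step 1:
                  E         L         A         M
  I         0.05825     3.561    0.8511     3.788
  C        -0.02297  -0.02297   0.01531   0.01531
  E         0.03528     3.538    0.8664     3.803
  solve Keq expr → x = 0.007657; check Q = 5584

Q₀ = 1165; Q < K (proceeds forward)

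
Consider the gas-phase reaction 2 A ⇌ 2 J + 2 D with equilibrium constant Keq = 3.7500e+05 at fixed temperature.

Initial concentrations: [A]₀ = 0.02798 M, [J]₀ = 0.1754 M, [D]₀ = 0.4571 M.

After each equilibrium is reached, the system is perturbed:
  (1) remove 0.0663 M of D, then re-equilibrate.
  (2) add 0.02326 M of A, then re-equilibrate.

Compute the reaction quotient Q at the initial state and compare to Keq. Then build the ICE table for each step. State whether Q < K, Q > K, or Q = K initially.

Q₀ = 8.211; Q < K (proceeds forward)

Q₀ = 8.211 vs Keq = 3.7500e+05 ⇒ Q<K, forward
Step 1:
                   A          J          D
  init       0.02798     0.1754     0.4571
  Δ         -0.02782    0.02782    0.02782
  eq      1.6092e-04     0.2032     0.4849
  solve Keq expr → x = 0.01391; check Q = 3.7500e+05
Then remove 0.0663 M of D.
Step 2:
                   A          J          D
  init    1.6092e-04     0.2032     0.4186
  Δ       -2.1980e-05 2.1980e-05 2.1980e-05
  eq      1.3894e-04     0.2032     0.4186
  solve Keq expr → x = 1.0990e-05; check Q = 3.7500e+05
Then add 0.02326 M of A.
Step 3:
                   A          J          D
  init        0.0234     0.2032     0.4186
  Δ         -0.02324    0.02324    0.02324
  eq      1.6342e-04     0.2265     0.4419
  solve Keq expr → x = 0.01162; check Q = 3.7500e+05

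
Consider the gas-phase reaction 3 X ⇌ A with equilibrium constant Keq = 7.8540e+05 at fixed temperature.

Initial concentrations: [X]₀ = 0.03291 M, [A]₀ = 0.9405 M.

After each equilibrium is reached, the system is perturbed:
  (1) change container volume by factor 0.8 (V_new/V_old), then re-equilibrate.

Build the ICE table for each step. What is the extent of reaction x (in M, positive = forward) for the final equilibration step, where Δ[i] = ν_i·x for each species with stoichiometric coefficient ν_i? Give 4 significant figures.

Q₀ = 2.6386e+04 vs Keq = 7.8540e+05 ⇒ Q<K, forward
Step 1:
                  X         A
  Initial   0.03291    0.9405
  Change   -0.02226  0.007421
  Equil     0.01065    0.9479
  solve Keq expr → x = 0.007421; check Q = 7.8540e+05
Then change container volume by factor 0.8 (V_new/V_old).
Step 2:
                  X         A
  Initial   0.01331     1.185
  Change  -0.001838 6.1255e-04
  Equil     0.01147     1.186
  solve Keq expr → x = 6.1255e-04; check Q = 7.8540e+05

x = 6.1255e-04 M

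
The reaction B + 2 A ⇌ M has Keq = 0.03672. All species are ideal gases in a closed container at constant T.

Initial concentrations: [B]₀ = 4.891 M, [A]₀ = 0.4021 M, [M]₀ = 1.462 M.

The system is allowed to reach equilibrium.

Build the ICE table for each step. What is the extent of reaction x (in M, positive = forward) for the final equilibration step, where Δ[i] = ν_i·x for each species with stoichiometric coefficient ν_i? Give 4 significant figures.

Q₀ = 1.849 vs Keq = 0.03672 ⇒ Q>K, reverse
Step 1:
                    B           A           M
  Initial       4.891      0.4021       1.462
  Change       0.7361       1.472     -0.7361
  Equil         5.627       1.874      0.7259
  solve Keq expr → x = -0.7361; check Q = 0.03672

x = -0.7361 M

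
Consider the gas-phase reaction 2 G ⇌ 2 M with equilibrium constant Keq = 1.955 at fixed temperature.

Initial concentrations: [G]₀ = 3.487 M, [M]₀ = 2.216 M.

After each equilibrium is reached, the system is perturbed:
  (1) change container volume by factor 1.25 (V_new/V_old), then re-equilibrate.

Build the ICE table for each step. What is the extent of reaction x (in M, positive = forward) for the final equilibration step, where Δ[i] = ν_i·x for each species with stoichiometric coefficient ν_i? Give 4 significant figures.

Q₀ = 0.4039 vs Keq = 1.955 ⇒ Q<K, forward
Step 1:
                   G          M
  I            3.487      2.216
  C           -1.109      1.109
  E            2.378      3.325
  solve Keq expr → x = 0.5545; check Q = 1.955
Then change container volume by factor 1.25 (V_new/V_old).
Step 2:
                   G          M
  I            1.902       2.66
  C                0          0
  E            1.902       2.66
  solve Keq expr → x = 0; check Q = 1.955

x = 0 M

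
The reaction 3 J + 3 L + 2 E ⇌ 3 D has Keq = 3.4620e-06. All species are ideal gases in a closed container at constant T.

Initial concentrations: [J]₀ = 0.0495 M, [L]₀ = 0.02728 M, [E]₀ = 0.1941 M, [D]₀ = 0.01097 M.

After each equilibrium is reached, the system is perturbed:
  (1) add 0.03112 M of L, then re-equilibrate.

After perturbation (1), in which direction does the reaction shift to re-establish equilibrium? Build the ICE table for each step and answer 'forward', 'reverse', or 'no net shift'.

Q₀ = 1.4230e+04 vs Keq = 3.4620e-06 ⇒ Q>K, reverse
Step 1:
                   J          L          E          D
  init        0.0495    0.02728     0.1941    0.01097
  Δ          0.01096    0.01096   0.007305   -0.01096
  eq         0.06046    0.03824     0.2014 1.2016e-05
  solve Keq expr → x = -0.003653; check Q = 3.4620e-06
Then add 0.03112 M of L.
Step 2:
                   J          L          E          D
  init       0.06046    0.06936     0.2014 1.2016e-05
  Δ       -9.7724e-06 -9.7724e-06 -6.5150e-06 9.7724e-06
  eq         0.06045    0.06935     0.2014 2.1789e-05
  solve Keq expr → x = 3.2575e-06; check Q = 3.4620e-06

Direction: forward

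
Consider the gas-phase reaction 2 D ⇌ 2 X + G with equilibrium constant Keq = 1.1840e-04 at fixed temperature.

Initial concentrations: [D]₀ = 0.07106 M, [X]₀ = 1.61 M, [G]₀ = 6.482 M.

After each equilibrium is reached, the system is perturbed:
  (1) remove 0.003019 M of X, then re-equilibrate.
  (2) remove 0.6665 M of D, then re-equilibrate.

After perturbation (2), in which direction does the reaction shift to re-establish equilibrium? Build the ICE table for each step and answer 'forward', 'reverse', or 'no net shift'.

Q₀ = 3327 vs Keq = 1.1840e-04 ⇒ Q>K, reverse
Step 1:
                  D         X         G
  I         0.07106      1.61     6.482
  C           1.602    -1.602   -0.8012
  E           1.673   0.00764     5.681
  solve Keq expr → x = -0.8012; check Q = 1.1840e-04
Then remove 0.003019 M of X.
Step 2:
                  D         X         G
  I           1.673  0.004621     5.681
  C       -0.003004  0.003004  0.001502
  E            1.67  0.007625     5.682
  solve Keq expr → x = 0.001502; check Q = 1.1840e-04
Then remove 0.6665 M of D.
Step 3:
                  D         X         G
  I           1.004  0.007625     5.682
  C        0.003028 -0.003028 -0.001514
  E           1.007  0.004597     5.681
  solve Keq expr → x = -0.001514; check Q = 1.1840e-04

Direction: reverse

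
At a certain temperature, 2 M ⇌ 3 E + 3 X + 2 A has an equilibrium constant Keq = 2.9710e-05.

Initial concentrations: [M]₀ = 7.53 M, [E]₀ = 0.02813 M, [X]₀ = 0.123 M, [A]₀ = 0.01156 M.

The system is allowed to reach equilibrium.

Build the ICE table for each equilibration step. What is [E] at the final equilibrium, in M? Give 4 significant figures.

[E]_eq = 0.4627 M

Q₀ = 9.7623e-14 vs Keq = 2.9710e-05 ⇒ Q<K, forward
Step 1:
                   M          E          X          A
  init          7.53    0.02813      0.123    0.01156
  Δ          -0.2897     0.4345     0.4345     0.2897
  eq            7.24     0.4627     0.5575     0.3012
  solve Keq expr → x = 0.1448; check Q = 2.9710e-05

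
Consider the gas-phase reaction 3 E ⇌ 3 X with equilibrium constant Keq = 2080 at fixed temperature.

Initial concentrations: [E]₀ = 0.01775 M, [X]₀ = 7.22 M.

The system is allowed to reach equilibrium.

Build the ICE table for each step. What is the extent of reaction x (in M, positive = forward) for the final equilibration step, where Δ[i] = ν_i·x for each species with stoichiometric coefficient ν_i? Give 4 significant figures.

x = -0.1694 M

Q₀ = 6.7300e+07 vs Keq = 2080 ⇒ Q>K, reverse
Step 1:
                    E           X
  Initial     0.01775        7.22
  Change       0.5081     -0.5081
  Equil        0.5258       6.712
  solve Keq expr → x = -0.1694; check Q = 2080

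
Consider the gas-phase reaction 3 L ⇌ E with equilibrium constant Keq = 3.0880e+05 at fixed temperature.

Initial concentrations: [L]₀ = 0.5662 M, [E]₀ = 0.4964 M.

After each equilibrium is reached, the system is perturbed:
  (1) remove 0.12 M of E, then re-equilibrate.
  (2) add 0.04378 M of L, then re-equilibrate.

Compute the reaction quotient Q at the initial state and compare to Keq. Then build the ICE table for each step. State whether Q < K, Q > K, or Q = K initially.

Q₀ = 2.735; Q < K (proceeds forward)

Q₀ = 2.735 vs Keq = 3.0880e+05 ⇒ Q<K, forward
Step 1:
                  L         E
  Initial    0.5662    0.4964
  Change    -0.5532    0.1844
  Equil     0.01302    0.6808
  solve Keq expr → x = 0.1844; check Q = 3.0880e+05
Then remove 0.12 M of E.
Step 2:
                  L         E
  Initial   0.01302    0.5608
  Change  -8.1266e-04 2.7089e-04
  Equil      0.0122    0.5611
  solve Keq expr → x = 2.7089e-04; check Q = 3.0880e+05
Then add 0.04378 M of L.
Step 3:
                  L         E
  Initial   0.05598    0.5611
  Change   -0.04368   0.01456
  Equil     0.01231    0.5756
  solve Keq expr → x = 0.01456; check Q = 3.0880e+05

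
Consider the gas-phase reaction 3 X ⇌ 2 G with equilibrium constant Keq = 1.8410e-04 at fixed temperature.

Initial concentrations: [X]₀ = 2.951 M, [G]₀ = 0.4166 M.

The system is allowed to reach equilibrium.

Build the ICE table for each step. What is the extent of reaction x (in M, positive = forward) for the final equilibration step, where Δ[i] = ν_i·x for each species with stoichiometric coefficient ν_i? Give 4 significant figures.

Q₀ = 0.006754 vs Keq = 1.8410e-04 ⇒ Q>K, reverse
Step 1:
                    X           G
  Initial       2.951      0.4166
  Change       0.4947     -0.3298
  Equil         3.446     0.08679
  solve Keq expr → x = -0.1649; check Q = 1.8410e-04

x = -0.1649 M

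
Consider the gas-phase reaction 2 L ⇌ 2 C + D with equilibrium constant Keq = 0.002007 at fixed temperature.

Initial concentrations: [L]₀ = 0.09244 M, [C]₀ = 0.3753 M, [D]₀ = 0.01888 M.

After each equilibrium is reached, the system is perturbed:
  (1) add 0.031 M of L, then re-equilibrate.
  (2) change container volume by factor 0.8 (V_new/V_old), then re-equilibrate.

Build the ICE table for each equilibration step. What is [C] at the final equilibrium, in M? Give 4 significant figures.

Q₀ = 0.3112 vs Keq = 0.002007 ⇒ Q>K, reverse
Step 1:
                   L          C          D
  I          0.09244     0.3753    0.01888
  C          0.03717   -0.03717   -0.01859
  E           0.1296     0.3381 2.9489e-04
  solve Keq expr → x = -0.01859; check Q = 0.002007
Then add 0.031 M of L.
Step 2:
                   L          C          D
  I           0.1606     0.3381 2.9489e-04
  C       -3.1071e-04 3.1071e-04 1.5535e-04
  E           0.1603     0.3384 4.5024e-04
  solve Keq expr → x = 1.5535e-04; check Q = 0.002007
Then change container volume by factor 0.8 (V_new/V_old).
Step 3:
                   L          C          D
  I           0.2004     0.4231 5.6280e-04
  C       2.2217e-04 -2.2217e-04 -1.1109e-04
  E           0.2006     0.4228 4.5172e-04
  solve Keq expr → x = -1.1109e-04; check Q = 0.002007

[C]_eq = 0.4228 M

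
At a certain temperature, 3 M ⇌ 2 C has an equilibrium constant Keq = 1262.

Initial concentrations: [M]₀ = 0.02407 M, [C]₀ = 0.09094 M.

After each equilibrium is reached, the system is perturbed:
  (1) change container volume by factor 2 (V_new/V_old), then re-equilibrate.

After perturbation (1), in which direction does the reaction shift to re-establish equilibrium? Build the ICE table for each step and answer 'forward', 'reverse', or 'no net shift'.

Direction: reverse

Q₀ = 593 vs Keq = 1262 ⇒ Q<K, forward
Step 1:
                    M           C
  Initial     0.02407     0.09094
  Change     -0.00491    0.003274
  Equil       0.01916     0.09421
  solve Keq expr → x = 0.001637; check Q = 1262
Then change container volume by factor 2 (V_new/V_old).
Step 2:
                    M           C
  Initial     0.00958     0.04711
  Change     0.002234   -0.001489
  Equil       0.01181     0.04562
  solve Keq expr → x = -7.4474e-04; check Q = 1262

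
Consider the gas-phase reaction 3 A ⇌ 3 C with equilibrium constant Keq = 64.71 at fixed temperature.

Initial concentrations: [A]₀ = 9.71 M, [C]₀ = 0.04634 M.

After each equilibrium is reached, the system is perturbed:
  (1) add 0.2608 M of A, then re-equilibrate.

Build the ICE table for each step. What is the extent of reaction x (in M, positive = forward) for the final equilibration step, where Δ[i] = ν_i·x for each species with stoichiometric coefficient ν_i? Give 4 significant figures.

Q₀ = 1.0870e-07 vs Keq = 64.71 ⇒ Q<K, forward
Step 1:
                  A         C
  I            9.71   0.04634
  C          -7.764     7.764
  E           1.946     7.811
  solve Keq expr → x = 2.588; check Q = 64.71
Then add 0.2608 M of A.
Step 2:
                  A         C
  I           2.206     7.811
  C         -0.2088    0.2088
  E           1.998      8.02
  solve Keq expr → x = 0.0696; check Q = 64.71

x = 0.0696 M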